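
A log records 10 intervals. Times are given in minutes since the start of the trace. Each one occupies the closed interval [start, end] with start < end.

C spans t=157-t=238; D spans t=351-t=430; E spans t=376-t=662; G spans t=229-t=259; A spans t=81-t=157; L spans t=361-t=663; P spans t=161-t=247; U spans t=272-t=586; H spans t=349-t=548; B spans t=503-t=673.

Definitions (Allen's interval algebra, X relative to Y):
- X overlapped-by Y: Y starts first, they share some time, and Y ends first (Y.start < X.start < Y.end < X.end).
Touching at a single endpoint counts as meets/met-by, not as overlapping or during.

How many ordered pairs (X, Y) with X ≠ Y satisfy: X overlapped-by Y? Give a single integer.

Checking all 90 ordered pairs for relation 'overlapped-by'; matching pairs in alphabetical order:
(B, E): B overlapped-by E ✓
(B, H): B overlapped-by H ✓
(B, L): B overlapped-by L ✓
(B, U): B overlapped-by U ✓
(E, D): E overlapped-by D ✓
(E, H): E overlapped-by H ✓
(E, U): E overlapped-by U ✓
(G, C): G overlapped-by C ✓
(G, P): G overlapped-by P ✓
(L, D): L overlapped-by D ✓
(L, H): L overlapped-by H ✓
(L, U): L overlapped-by U ✓
(P, C): P overlapped-by C ✓
Count: 13.

13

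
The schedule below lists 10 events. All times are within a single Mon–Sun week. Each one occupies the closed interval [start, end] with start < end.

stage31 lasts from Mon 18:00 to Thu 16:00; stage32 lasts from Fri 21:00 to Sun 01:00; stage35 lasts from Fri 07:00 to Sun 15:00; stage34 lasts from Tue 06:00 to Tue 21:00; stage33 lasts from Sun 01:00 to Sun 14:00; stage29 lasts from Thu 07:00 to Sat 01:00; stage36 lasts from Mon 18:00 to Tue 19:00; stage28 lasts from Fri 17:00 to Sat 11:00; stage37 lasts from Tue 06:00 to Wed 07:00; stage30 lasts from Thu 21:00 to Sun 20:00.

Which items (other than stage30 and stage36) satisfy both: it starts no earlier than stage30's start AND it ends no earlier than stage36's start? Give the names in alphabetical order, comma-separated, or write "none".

Conditions: its start is no earlier than stage30's start (X.start >= Thu 21:00) AND its end is no earlier than stage36's start (X.end >= Mon 18:00).
stage28: start Fri 17:00 >= Thu 21:00? ✓; end Sat 11:00 >= Mon 18:00? ✓ → yes.
stage29: start Thu 07:00 >= Thu 21:00? ✗; end Sat 01:00 >= Mon 18:00? ✓ → no.
stage31: start Mon 18:00 >= Thu 21:00? ✗; end Thu 16:00 >= Mon 18:00? ✓ → no.
stage32: start Fri 21:00 >= Thu 21:00? ✓; end Sun 01:00 >= Mon 18:00? ✓ → yes.
stage33: start Sun 01:00 >= Thu 21:00? ✓; end Sun 14:00 >= Mon 18:00? ✓ → yes.
stage34: start Tue 06:00 >= Thu 21:00? ✗; end Tue 21:00 >= Mon 18:00? ✓ → no.
stage35: start Fri 07:00 >= Thu 21:00? ✓; end Sun 15:00 >= Mon 18:00? ✓ → yes.
stage37: start Tue 06:00 >= Thu 21:00? ✗; end Wed 07:00 >= Mon 18:00? ✓ → no.
Result: stage28, stage32, stage33, stage35.

stage28, stage32, stage33, stage35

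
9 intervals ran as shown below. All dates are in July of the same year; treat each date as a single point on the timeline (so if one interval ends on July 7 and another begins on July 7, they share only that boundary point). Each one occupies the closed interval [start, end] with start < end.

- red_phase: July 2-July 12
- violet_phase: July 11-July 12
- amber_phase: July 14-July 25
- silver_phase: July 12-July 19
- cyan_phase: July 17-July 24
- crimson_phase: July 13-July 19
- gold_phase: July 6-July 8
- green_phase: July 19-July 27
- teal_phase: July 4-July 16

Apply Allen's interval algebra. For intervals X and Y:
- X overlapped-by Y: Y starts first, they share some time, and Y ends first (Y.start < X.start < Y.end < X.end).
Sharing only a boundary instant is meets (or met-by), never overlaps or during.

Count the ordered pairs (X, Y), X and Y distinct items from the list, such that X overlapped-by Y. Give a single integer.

Checking all 72 ordered pairs for relation 'overlapped-by'; matching pairs in alphabetical order:
(amber_phase, crimson_phase): amber_phase overlapped-by crimson_phase ✓
(amber_phase, silver_phase): amber_phase overlapped-by silver_phase ✓
(amber_phase, teal_phase): amber_phase overlapped-by teal_phase ✓
(crimson_phase, teal_phase): crimson_phase overlapped-by teal_phase ✓
(cyan_phase, crimson_phase): cyan_phase overlapped-by crimson_phase ✓
(cyan_phase, silver_phase): cyan_phase overlapped-by silver_phase ✓
(green_phase, amber_phase): green_phase overlapped-by amber_phase ✓
(green_phase, cyan_phase): green_phase overlapped-by cyan_phase ✓
(silver_phase, teal_phase): silver_phase overlapped-by teal_phase ✓
(teal_phase, red_phase): teal_phase overlapped-by red_phase ✓
Count: 10.

10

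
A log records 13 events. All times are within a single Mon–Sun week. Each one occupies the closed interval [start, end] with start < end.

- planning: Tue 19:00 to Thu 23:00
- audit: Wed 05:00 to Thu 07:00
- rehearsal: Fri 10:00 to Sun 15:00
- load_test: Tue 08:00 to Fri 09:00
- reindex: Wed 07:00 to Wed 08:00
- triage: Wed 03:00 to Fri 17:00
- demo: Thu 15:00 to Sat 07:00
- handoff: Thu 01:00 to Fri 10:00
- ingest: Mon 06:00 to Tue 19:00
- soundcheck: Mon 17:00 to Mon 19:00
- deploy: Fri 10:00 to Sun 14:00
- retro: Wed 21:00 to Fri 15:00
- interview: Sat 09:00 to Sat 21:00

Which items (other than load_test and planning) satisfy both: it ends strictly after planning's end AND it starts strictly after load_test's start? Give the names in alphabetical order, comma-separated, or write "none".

demo, deploy, handoff, interview, rehearsal, retro, triage

Conditions: its end is strictly after planning's end (X.end > Thu 23:00) AND its start is strictly after load_test's start (X.start > Tue 08:00).
audit: end Thu 07:00 > Thu 23:00? ✗; start Wed 05:00 > Tue 08:00? ✓ → no.
demo: end Sat 07:00 > Thu 23:00? ✓; start Thu 15:00 > Tue 08:00? ✓ → yes.
deploy: end Sun 14:00 > Thu 23:00? ✓; start Fri 10:00 > Tue 08:00? ✓ → yes.
handoff: end Fri 10:00 > Thu 23:00? ✓; start Thu 01:00 > Tue 08:00? ✓ → yes.
ingest: end Tue 19:00 > Thu 23:00? ✗; start Mon 06:00 > Tue 08:00? ✗ → no.
interview: end Sat 21:00 > Thu 23:00? ✓; start Sat 09:00 > Tue 08:00? ✓ → yes.
rehearsal: end Sun 15:00 > Thu 23:00? ✓; start Fri 10:00 > Tue 08:00? ✓ → yes.
reindex: end Wed 08:00 > Thu 23:00? ✗; start Wed 07:00 > Tue 08:00? ✓ → no.
retro: end Fri 15:00 > Thu 23:00? ✓; start Wed 21:00 > Tue 08:00? ✓ → yes.
soundcheck: end Mon 19:00 > Thu 23:00? ✗; start Mon 17:00 > Tue 08:00? ✗ → no.
triage: end Fri 17:00 > Thu 23:00? ✓; start Wed 03:00 > Tue 08:00? ✓ → yes.
Result: demo, deploy, handoff, interview, rehearsal, retro, triage.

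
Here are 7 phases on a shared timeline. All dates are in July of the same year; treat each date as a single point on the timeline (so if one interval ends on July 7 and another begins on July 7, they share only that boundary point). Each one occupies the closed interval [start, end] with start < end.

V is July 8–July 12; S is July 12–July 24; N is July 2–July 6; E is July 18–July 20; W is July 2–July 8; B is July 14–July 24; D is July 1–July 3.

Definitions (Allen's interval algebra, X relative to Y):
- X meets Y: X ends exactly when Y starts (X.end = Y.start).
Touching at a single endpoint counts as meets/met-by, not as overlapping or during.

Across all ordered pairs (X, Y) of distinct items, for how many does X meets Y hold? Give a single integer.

2

Checking all 42 ordered pairs for relation 'meets'; matching pairs in alphabetical order:
(V, S): V meets S ✓
(W, V): W meets V ✓
Count: 2.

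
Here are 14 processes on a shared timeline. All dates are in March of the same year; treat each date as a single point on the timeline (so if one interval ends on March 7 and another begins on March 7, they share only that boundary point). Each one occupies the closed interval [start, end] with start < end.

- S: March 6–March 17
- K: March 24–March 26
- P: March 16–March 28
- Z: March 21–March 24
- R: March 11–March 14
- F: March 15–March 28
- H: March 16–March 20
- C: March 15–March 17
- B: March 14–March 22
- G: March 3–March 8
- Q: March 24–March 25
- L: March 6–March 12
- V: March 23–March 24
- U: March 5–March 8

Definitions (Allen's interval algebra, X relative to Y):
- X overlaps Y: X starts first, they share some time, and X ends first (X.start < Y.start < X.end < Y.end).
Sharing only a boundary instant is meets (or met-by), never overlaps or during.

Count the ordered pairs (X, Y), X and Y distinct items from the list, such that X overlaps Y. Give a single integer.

14

Checking all 182 ordered pairs for relation 'overlaps'; matching pairs in alphabetical order:
(B, F): B overlaps F ✓
(B, P): B overlaps P ✓
(B, Z): B overlaps Z ✓
(C, H): C overlaps H ✓
(C, P): C overlaps P ✓
(G, L): G overlaps L ✓
(G, S): G overlaps S ✓
(L, R): L overlaps R ✓
(S, B): S overlaps B ✓
(S, F): S overlaps F ✓
(S, H): S overlaps H ✓
(S, P): S overlaps P ✓
(U, L): U overlaps L ✓
(U, S): U overlaps S ✓
Count: 14.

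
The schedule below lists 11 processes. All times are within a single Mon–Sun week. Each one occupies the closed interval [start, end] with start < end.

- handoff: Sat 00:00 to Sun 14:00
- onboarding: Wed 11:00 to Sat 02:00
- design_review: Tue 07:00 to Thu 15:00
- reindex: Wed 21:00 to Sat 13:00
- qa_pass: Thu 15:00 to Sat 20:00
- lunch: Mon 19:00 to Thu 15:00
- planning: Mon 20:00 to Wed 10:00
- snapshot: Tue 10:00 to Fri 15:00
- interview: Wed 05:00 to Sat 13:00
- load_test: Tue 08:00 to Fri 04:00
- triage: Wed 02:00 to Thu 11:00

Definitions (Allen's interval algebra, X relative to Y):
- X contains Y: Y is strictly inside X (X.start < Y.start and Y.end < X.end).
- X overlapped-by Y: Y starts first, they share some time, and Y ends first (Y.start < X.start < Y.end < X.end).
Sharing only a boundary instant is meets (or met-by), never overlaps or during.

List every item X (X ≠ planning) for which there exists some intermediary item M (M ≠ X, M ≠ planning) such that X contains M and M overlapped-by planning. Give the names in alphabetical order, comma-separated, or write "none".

design_review, load_test, lunch, snapshot

Target planning = [Mon 20:00, Wed 10:00].
Intermediaries M with M overlapped-by planning: design_review, interview, load_test, snapshot, triage.
Via design_review — items with X contains design_review: none.
Via interview — items with X contains interview: none.
Via load_test — items with X contains load_test: none.
Via snapshot — items with X contains snapshot: none.
Via triage — items with X contains triage: design_review, load_test, lunch, snapshot.
Union: design_review, load_test, lunch, snapshot.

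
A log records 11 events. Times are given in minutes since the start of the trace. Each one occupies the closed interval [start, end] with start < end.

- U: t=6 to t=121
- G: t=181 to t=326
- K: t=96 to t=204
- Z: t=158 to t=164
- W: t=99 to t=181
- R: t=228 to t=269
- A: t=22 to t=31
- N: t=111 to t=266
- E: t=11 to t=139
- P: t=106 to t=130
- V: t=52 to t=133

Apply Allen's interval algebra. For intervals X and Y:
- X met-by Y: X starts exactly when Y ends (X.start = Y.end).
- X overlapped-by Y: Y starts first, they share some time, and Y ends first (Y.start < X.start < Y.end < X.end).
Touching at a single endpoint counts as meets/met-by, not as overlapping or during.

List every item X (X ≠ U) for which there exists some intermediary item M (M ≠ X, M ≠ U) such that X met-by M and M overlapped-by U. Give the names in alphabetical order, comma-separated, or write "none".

G

Target U = [t=6, t=121].
Intermediaries M with M overlapped-by U: E, K, N, P, V, W.
Via E — items with X met-by E: none.
Via K — items with X met-by K: none.
Via N — items with X met-by N: none.
Via P — items with X met-by P: none.
Via V — items with X met-by V: none.
Via W — items with X met-by W: G.
Union: G.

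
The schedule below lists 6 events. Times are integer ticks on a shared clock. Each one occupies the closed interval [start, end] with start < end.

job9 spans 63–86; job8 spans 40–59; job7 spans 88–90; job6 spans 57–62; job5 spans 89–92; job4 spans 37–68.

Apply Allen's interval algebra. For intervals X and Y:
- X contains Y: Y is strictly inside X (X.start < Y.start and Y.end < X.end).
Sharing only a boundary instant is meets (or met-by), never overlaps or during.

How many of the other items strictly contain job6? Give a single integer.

Target job6 = [57, 62].
job4 [37, 68] → contains → counts.
job5 [89, 92] → after → no.
job7 [88, 90] → after → no.
job8 [40, 59] → overlaps → no.
job9 [63, 86] → after → no.
Total: 1.

1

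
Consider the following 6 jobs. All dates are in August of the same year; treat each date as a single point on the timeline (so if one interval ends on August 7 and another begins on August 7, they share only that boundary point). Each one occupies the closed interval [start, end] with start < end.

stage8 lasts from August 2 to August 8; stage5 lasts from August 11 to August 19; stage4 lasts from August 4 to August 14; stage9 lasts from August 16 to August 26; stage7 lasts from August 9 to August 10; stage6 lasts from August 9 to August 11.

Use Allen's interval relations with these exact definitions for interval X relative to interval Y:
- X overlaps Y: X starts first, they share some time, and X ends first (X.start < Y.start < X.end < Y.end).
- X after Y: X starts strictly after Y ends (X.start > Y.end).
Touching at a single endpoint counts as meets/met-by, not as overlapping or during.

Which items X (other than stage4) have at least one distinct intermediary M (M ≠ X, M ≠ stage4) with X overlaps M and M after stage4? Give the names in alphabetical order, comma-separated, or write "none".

stage5

Target stage4 = [August 4, August 14].
Intermediaries M with M after stage4: stage9.
Via stage9 — items with X overlaps stage9: stage5.
Union: stage5.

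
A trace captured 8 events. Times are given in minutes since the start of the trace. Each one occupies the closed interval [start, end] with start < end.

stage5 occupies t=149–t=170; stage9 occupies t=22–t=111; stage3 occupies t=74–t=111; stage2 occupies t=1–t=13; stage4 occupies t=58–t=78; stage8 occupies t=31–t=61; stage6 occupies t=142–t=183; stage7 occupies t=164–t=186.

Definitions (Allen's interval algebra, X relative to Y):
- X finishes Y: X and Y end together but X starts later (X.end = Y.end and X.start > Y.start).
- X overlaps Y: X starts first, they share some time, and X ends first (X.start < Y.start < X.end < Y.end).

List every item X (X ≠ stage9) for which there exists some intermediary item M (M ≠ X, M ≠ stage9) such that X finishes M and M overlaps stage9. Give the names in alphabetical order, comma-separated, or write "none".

Target stage9 = [t=22, t=111].
Intermediaries M with M overlaps stage9: none.
Union: none.

none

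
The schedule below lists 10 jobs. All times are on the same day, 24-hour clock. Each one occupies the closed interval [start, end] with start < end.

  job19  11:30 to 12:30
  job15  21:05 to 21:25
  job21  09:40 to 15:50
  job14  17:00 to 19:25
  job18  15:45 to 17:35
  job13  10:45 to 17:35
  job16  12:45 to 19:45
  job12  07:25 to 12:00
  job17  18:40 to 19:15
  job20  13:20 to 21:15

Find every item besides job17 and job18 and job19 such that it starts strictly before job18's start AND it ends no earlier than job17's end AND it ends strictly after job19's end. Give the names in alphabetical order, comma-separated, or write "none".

job16, job20

Conditions: its start is strictly before job18's start (X.start < 15:45) AND its end is no earlier than job17's end (X.end >= 19:15) AND its end is strictly after job19's end (X.end > 12:30).
job12: start 07:25 < 15:45? ✓; end 12:00 >= 19:15? ✗; end 12:00 > 12:30? ✗ → no.
job13: start 10:45 < 15:45? ✓; end 17:35 >= 19:15? ✗; end 17:35 > 12:30? ✓ → no.
job14: start 17:00 < 15:45? ✗; end 19:25 >= 19:15? ✓; end 19:25 > 12:30? ✓ → no.
job15: start 21:05 < 15:45? ✗; end 21:25 >= 19:15? ✓; end 21:25 > 12:30? ✓ → no.
job16: start 12:45 < 15:45? ✓; end 19:45 >= 19:15? ✓; end 19:45 > 12:30? ✓ → yes.
job20: start 13:20 < 15:45? ✓; end 21:15 >= 19:15? ✓; end 21:15 > 12:30? ✓ → yes.
job21: start 09:40 < 15:45? ✓; end 15:50 >= 19:15? ✗; end 15:50 > 12:30? ✓ → no.
Result: job16, job20.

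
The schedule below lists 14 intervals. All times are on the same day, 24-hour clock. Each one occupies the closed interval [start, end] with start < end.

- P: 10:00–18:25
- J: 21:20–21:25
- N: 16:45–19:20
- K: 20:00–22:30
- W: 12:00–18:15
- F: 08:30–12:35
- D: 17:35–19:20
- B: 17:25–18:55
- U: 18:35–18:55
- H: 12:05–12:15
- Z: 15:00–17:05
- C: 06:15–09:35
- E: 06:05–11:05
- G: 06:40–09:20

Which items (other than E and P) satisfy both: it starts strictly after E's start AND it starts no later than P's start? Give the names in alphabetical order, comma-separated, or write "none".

Conditions: its start is strictly after E's start (X.start > 06:05) AND its start is no later than P's start (X.start <= 10:00).
B: start 17:25 > 06:05? ✓; start 17:25 <= 10:00? ✗ → no.
C: start 06:15 > 06:05? ✓; start 06:15 <= 10:00? ✓ → yes.
D: start 17:35 > 06:05? ✓; start 17:35 <= 10:00? ✗ → no.
F: start 08:30 > 06:05? ✓; start 08:30 <= 10:00? ✓ → yes.
G: start 06:40 > 06:05? ✓; start 06:40 <= 10:00? ✓ → yes.
H: start 12:05 > 06:05? ✓; start 12:05 <= 10:00? ✗ → no.
J: start 21:20 > 06:05? ✓; start 21:20 <= 10:00? ✗ → no.
K: start 20:00 > 06:05? ✓; start 20:00 <= 10:00? ✗ → no.
N: start 16:45 > 06:05? ✓; start 16:45 <= 10:00? ✗ → no.
U: start 18:35 > 06:05? ✓; start 18:35 <= 10:00? ✗ → no.
W: start 12:00 > 06:05? ✓; start 12:00 <= 10:00? ✗ → no.
Z: start 15:00 > 06:05? ✓; start 15:00 <= 10:00? ✗ → no.
Result: C, F, G.

C, F, G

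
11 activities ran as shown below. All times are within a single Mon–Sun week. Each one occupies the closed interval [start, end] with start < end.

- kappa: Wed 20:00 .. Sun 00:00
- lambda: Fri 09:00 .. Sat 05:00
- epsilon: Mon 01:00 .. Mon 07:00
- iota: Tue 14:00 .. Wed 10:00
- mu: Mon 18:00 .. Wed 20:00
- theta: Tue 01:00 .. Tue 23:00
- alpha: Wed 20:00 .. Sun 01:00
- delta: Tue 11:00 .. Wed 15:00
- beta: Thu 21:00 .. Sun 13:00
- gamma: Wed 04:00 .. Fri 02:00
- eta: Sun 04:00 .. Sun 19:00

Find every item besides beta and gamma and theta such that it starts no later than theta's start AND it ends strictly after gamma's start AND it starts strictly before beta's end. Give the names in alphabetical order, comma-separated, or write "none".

Conditions: its start is no later than theta's start (X.start <= Tue 01:00) AND its end is strictly after gamma's start (X.end > Wed 04:00) AND its start is strictly before beta's end (X.start < Sun 13:00).
alpha: start Wed 20:00 <= Tue 01:00? ✗; end Sun 01:00 > Wed 04:00? ✓; start Wed 20:00 < Sun 13:00? ✓ → no.
delta: start Tue 11:00 <= Tue 01:00? ✗; end Wed 15:00 > Wed 04:00? ✓; start Tue 11:00 < Sun 13:00? ✓ → no.
epsilon: start Mon 01:00 <= Tue 01:00? ✓; end Mon 07:00 > Wed 04:00? ✗; start Mon 01:00 < Sun 13:00? ✓ → no.
eta: start Sun 04:00 <= Tue 01:00? ✗; end Sun 19:00 > Wed 04:00? ✓; start Sun 04:00 < Sun 13:00? ✓ → no.
iota: start Tue 14:00 <= Tue 01:00? ✗; end Wed 10:00 > Wed 04:00? ✓; start Tue 14:00 < Sun 13:00? ✓ → no.
kappa: start Wed 20:00 <= Tue 01:00? ✗; end Sun 00:00 > Wed 04:00? ✓; start Wed 20:00 < Sun 13:00? ✓ → no.
lambda: start Fri 09:00 <= Tue 01:00? ✗; end Sat 05:00 > Wed 04:00? ✓; start Fri 09:00 < Sun 13:00? ✓ → no.
mu: start Mon 18:00 <= Tue 01:00? ✓; end Wed 20:00 > Wed 04:00? ✓; start Mon 18:00 < Sun 13:00? ✓ → yes.
Result: mu.

mu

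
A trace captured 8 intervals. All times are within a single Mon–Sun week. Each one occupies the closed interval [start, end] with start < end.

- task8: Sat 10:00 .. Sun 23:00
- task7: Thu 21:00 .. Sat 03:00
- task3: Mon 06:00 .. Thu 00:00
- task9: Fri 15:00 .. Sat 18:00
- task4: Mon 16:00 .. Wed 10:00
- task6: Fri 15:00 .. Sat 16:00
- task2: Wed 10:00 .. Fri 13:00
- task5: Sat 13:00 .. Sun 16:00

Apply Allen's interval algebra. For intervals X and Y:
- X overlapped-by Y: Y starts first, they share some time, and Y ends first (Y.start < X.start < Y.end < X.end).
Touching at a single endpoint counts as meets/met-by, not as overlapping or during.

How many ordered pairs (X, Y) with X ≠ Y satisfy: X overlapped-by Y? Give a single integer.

8

Checking all 56 ordered pairs for relation 'overlapped-by'; matching pairs in alphabetical order:
(task2, task3): task2 overlapped-by task3 ✓
(task5, task6): task5 overlapped-by task6 ✓
(task5, task9): task5 overlapped-by task9 ✓
(task6, task7): task6 overlapped-by task7 ✓
(task7, task2): task7 overlapped-by task2 ✓
(task8, task6): task8 overlapped-by task6 ✓
(task8, task9): task8 overlapped-by task9 ✓
(task9, task7): task9 overlapped-by task7 ✓
Count: 8.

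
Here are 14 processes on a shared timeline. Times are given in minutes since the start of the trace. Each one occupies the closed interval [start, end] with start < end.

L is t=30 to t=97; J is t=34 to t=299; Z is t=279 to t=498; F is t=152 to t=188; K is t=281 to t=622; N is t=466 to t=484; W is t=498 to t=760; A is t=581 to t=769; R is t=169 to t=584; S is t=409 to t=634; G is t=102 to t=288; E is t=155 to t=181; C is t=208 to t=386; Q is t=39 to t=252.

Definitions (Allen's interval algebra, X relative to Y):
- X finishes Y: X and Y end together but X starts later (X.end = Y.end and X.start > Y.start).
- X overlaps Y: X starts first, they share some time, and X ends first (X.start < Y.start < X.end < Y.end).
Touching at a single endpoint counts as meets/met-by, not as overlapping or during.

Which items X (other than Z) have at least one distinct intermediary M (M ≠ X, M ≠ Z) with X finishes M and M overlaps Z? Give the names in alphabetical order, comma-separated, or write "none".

none

Target Z = [t=279, t=498].
Intermediaries M with M overlaps Z: C, G, J.
Via C — items with X finishes C: none.
Via G — items with X finishes G: none.
Via J — items with X finishes J: none.
Union: none.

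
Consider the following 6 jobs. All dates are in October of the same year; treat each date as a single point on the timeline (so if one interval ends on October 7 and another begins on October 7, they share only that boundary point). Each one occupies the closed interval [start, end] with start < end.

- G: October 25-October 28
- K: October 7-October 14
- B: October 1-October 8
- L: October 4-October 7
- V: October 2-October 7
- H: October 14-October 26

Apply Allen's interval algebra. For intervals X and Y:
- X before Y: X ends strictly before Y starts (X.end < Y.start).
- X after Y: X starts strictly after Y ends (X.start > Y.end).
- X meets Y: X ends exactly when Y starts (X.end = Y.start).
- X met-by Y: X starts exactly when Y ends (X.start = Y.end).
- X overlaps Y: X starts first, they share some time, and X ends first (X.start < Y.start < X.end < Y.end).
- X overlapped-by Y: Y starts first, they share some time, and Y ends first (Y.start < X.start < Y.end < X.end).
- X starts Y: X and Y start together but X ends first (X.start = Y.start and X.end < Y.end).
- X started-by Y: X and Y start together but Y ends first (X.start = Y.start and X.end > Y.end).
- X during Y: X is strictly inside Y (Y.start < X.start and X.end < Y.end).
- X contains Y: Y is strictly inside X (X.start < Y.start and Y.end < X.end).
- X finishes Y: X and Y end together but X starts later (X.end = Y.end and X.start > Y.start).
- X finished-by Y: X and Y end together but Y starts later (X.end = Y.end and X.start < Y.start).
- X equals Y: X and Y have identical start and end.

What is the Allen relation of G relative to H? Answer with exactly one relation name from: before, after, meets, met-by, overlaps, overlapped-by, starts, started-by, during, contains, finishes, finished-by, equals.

overlapped-by

G = [October 25, October 28]; H = [October 14, October 26].
Compare endpoints: G.start > H.start, G.start < H.end, G.end > H.start, G.end > H.end.
That pattern is 'overlapped-by'.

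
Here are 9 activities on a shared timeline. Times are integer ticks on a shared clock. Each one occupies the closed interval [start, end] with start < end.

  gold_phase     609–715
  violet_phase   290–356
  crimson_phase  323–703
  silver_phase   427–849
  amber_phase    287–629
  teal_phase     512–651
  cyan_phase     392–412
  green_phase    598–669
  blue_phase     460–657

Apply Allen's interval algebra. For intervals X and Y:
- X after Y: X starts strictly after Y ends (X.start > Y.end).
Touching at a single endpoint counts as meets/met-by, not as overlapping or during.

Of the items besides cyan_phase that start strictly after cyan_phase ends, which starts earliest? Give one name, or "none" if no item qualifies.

Target cyan_phase = [392, 412].
amber_phase [287, 629] → contains → excluded.
blue_phase [460, 657] → after → candidate.
crimson_phase [323, 703] → contains → excluded.
gold_phase [609, 715] → after → candidate.
green_phase [598, 669] → after → candidate.
silver_phase [427, 849] → after → candidate.
teal_phase [512, 651] → after → candidate.
violet_phase [290, 356] → before → excluded.
Among candidates, earliest start is 427 → silver_phase.

silver_phase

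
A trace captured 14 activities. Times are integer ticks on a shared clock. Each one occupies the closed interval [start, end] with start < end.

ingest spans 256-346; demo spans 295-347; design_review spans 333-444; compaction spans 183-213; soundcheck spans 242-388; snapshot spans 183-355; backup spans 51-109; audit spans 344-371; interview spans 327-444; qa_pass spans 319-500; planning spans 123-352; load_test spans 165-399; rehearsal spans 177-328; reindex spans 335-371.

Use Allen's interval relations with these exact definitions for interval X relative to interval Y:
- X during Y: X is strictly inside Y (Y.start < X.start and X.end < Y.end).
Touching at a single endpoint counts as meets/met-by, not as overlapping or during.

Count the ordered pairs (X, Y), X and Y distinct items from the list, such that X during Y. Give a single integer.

Checking all 182 ordered pairs for relation 'during'; matching pairs in alphabetical order:
(audit, design_review): audit during design_review ✓
(audit, interview): audit during interview ✓
(audit, load_test): audit during load_test ✓
(audit, qa_pass): audit during qa_pass ✓
(audit, soundcheck): audit during soundcheck ✓
(compaction, load_test): compaction during load_test ✓
(compaction, planning): compaction during planning ✓
(compaction, rehearsal): compaction during rehearsal ✓
(demo, load_test): demo during load_test ✓
(demo, planning): demo during planning ✓
(demo, snapshot): demo during snapshot ✓
(demo, soundcheck): demo during soundcheck ✓
(design_review, qa_pass): design_review during qa_pass ✓
(ingest, load_test): ingest during load_test ✓
(ingest, planning): ingest during planning ✓
(ingest, snapshot): ingest during snapshot ✓
(ingest, soundcheck): ingest during soundcheck ✓
(interview, qa_pass): interview during qa_pass ✓
(rehearsal, load_test): rehearsal during load_test ✓
(rehearsal, planning): rehearsal during planning ✓
(reindex, design_review): reindex during design_review ✓
(reindex, interview): reindex during interview ✓
(reindex, load_test): reindex during load_test ✓
(reindex, qa_pass): reindex during qa_pass ✓
... plus 3 further pairs not listed.
Count: 27.

27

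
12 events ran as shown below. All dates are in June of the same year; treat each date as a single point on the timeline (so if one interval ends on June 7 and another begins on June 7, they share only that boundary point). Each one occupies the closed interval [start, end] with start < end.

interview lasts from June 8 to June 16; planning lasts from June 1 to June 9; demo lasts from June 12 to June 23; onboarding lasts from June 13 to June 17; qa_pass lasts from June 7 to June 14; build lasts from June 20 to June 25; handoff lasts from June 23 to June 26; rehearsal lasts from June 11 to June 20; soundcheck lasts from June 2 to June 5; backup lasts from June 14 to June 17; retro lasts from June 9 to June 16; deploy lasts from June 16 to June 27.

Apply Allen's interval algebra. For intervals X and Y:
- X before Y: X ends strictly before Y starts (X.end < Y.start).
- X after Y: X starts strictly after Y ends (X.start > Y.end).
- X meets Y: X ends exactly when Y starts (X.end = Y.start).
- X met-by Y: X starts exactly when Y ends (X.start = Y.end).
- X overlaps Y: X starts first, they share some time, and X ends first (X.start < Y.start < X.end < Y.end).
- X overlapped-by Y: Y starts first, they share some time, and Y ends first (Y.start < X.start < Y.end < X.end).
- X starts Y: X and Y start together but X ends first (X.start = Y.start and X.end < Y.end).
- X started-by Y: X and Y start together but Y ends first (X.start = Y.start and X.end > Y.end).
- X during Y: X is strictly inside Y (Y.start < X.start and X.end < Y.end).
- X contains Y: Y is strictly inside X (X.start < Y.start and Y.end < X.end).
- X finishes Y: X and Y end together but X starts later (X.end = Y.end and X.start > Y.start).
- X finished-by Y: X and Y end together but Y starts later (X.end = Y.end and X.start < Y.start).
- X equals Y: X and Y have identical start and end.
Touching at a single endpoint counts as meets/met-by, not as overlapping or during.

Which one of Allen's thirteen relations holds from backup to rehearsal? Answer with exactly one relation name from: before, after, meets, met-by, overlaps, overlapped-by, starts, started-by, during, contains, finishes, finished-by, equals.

during

backup = [June 14, June 17]; rehearsal = [June 11, June 20].
Compare endpoints: backup.start > rehearsal.start, backup.start < rehearsal.end, backup.end > rehearsal.start, backup.end < rehearsal.end.
That pattern is 'during'.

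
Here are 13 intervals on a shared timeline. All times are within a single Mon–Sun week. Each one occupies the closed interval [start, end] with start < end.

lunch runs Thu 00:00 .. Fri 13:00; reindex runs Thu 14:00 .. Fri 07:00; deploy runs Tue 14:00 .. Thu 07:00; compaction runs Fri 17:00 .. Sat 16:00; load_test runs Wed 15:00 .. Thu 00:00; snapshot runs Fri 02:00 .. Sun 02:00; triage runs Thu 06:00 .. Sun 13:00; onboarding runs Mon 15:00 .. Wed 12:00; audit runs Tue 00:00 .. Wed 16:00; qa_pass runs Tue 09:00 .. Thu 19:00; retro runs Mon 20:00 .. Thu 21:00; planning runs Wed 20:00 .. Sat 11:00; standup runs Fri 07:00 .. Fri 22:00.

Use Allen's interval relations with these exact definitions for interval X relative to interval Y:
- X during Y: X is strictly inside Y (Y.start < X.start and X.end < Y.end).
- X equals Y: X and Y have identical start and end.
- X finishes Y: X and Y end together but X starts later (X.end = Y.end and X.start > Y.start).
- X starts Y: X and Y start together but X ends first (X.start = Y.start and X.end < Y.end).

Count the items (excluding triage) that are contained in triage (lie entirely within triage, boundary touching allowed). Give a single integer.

Target triage = [Thu 06:00, Sun 13:00].
audit [Tue 00:00, Wed 16:00] → before → no.
compaction [Fri 17:00, Sat 16:00] → during → counts.
deploy [Tue 14:00, Thu 07:00] → overlaps → no.
load_test [Wed 15:00, Thu 00:00] → before → no.
lunch [Thu 00:00, Fri 13:00] → overlaps → no.
onboarding [Mon 15:00, Wed 12:00] → before → no.
planning [Wed 20:00, Sat 11:00] → overlaps → no.
qa_pass [Tue 09:00, Thu 19:00] → overlaps → no.
reindex [Thu 14:00, Fri 07:00] → during → counts.
retro [Mon 20:00, Thu 21:00] → overlaps → no.
snapshot [Fri 02:00, Sun 02:00] → during → counts.
standup [Fri 07:00, Fri 22:00] → during → counts.
Total: 4.

4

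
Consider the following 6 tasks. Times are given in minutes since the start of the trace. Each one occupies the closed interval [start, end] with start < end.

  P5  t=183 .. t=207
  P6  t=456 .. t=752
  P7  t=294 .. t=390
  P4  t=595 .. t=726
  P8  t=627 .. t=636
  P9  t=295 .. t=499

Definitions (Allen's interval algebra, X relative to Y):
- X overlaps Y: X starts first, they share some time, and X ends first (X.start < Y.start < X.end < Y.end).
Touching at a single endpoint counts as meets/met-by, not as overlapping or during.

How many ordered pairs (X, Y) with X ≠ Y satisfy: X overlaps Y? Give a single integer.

Checking all 30 ordered pairs for relation 'overlaps'; matching pairs in alphabetical order:
(P7, P9): P7 overlaps P9 ✓
(P9, P6): P9 overlaps P6 ✓
Count: 2.

2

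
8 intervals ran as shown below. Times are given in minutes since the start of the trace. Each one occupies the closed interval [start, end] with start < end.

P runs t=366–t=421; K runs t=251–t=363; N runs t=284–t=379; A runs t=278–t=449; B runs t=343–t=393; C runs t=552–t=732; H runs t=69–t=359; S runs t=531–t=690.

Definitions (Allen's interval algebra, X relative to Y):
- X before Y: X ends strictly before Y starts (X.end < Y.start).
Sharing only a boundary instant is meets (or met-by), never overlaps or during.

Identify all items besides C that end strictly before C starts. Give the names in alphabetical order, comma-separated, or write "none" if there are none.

Target C = [t=552, t=732].
A [t=278, t=449] → before → yes.
B [t=343, t=393] → before → yes.
H [t=69, t=359] → before → yes.
K [t=251, t=363] → before → yes.
N [t=284, t=379] → before → yes.
P [t=366, t=421] → before → yes.
S [t=531, t=690] → overlaps → no.
Result: A, B, H, K, N, P.

A, B, H, K, N, P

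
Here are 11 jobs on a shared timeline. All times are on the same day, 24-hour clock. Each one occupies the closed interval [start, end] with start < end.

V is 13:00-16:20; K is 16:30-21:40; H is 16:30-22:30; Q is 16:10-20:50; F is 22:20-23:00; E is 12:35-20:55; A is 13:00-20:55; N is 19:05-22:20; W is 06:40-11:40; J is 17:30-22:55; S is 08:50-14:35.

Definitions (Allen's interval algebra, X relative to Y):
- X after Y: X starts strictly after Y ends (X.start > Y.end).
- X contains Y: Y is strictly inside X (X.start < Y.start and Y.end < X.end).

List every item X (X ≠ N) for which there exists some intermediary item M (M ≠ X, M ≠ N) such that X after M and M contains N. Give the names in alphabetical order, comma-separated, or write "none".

none

Target N = [19:05, 22:20].
Intermediaries M with M contains N: H, J.
Via H — items with X after H: none.
Via J — items with X after J: none.
Union: none.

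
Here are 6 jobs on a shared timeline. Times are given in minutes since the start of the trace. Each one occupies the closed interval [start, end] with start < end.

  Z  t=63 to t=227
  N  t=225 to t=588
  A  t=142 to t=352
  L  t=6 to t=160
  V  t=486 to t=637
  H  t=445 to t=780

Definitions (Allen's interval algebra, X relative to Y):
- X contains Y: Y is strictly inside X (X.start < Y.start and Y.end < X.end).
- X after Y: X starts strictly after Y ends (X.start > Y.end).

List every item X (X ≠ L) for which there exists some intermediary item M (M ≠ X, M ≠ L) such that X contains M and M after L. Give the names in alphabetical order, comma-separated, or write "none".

Target L = [t=6, t=160].
Intermediaries M with M after L: H, N, V.
Via H — items with X contains H: none.
Via N — items with X contains N: none.
Via V — items with X contains V: H.
Union: H.

H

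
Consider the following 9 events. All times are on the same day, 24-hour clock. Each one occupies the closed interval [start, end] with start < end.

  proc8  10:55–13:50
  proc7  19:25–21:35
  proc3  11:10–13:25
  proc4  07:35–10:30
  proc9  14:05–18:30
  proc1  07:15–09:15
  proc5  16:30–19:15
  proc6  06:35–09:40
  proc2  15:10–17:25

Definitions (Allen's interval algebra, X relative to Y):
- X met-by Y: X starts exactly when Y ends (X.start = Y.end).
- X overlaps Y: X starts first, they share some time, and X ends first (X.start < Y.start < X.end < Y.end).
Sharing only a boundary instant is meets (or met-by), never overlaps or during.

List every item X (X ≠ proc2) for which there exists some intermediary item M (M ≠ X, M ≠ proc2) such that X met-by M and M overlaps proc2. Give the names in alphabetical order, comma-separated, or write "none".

none

Target proc2 = [15:10, 17:25].
Intermediaries M with M overlaps proc2: none.
Union: none.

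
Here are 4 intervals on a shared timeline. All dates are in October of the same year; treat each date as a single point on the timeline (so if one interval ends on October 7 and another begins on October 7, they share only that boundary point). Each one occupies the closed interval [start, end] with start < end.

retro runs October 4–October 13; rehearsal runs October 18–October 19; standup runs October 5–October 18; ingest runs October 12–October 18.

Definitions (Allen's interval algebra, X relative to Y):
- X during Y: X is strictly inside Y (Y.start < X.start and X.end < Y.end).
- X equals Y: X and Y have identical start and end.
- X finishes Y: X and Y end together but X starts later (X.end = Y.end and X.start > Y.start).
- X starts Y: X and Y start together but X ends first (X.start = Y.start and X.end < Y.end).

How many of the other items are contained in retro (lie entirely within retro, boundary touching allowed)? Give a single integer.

0

Target retro = [October 4, October 13].
ingest [October 12, October 18] → overlapped-by → no.
rehearsal [October 18, October 19] → after → no.
standup [October 5, October 18] → overlapped-by → no.
Total: 0.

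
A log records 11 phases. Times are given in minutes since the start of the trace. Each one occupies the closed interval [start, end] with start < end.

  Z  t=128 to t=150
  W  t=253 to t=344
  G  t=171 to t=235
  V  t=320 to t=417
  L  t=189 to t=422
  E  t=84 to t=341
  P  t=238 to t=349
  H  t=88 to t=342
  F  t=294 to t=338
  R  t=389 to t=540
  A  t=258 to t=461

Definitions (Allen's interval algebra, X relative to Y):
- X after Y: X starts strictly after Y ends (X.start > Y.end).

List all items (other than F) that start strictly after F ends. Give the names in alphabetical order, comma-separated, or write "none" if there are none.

R

Target F = [t=294, t=338].
A [t=258, t=461] → contains → no.
E [t=84, t=341] → contains → no.
G [t=171, t=235] → before → no.
H [t=88, t=342] → contains → no.
L [t=189, t=422] → contains → no.
P [t=238, t=349] → contains → no.
R [t=389, t=540] → after → yes.
V [t=320, t=417] → overlapped-by → no.
W [t=253, t=344] → contains → no.
Z [t=128, t=150] → before → no.
Result: R.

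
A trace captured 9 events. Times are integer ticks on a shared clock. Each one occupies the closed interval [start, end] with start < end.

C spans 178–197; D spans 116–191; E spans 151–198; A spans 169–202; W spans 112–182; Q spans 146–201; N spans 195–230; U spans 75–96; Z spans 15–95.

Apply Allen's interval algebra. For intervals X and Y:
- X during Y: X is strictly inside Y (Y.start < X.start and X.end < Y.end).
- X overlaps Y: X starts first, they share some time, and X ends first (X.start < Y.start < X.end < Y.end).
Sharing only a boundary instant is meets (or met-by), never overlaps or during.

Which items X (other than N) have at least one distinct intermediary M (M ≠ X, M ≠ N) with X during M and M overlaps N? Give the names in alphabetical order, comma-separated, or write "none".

Target N = [195, 230].
Intermediaries M with M overlaps N: A, C, E, Q.
Via A — items with X during A: C.
Via C — items with X during C: none.
Via E — items with X during E: C.
Via Q — items with X during Q: C, E.
Union: C, E.

C, E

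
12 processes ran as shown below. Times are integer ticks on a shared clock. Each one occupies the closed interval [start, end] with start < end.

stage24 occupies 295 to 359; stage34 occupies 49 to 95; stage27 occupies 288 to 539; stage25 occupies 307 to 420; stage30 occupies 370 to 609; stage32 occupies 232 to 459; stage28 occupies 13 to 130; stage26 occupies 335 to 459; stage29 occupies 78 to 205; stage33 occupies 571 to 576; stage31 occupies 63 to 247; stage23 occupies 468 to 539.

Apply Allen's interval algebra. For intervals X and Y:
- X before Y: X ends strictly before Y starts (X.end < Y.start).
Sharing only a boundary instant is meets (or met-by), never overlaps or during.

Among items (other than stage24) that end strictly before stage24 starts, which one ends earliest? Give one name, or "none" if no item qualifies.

stage34

Target stage24 = [295, 359].
stage23 [468, 539] → after → excluded.
stage25 [307, 420] → overlapped-by → excluded.
stage26 [335, 459] → overlapped-by → excluded.
stage27 [288, 539] → contains → excluded.
stage28 [13, 130] → before → candidate.
stage29 [78, 205] → before → candidate.
stage30 [370, 609] → after → excluded.
stage31 [63, 247] → before → candidate.
stage32 [232, 459] → contains → excluded.
stage33 [571, 576] → after → excluded.
stage34 [49, 95] → before → candidate.
Among candidates, earliest end is 95 → stage34.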